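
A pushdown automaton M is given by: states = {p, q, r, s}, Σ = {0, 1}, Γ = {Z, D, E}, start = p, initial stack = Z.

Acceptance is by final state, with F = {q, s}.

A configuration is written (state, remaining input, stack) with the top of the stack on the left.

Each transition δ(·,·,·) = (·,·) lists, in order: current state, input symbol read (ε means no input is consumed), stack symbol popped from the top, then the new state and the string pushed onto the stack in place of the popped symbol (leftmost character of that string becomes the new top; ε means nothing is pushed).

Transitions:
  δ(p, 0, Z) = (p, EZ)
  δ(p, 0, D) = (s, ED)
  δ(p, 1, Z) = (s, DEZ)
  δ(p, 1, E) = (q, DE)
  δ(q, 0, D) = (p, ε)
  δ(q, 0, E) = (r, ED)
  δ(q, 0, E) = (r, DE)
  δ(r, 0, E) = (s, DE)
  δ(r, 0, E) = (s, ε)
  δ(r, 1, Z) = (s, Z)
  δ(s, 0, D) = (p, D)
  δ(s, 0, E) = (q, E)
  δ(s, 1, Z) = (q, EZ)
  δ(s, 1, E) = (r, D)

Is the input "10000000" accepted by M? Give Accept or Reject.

Accept

One accepting computation: (p, 10000000, Z) ⊢ (s, 0000000, DEZ) ⊢ (p, 000000, DEZ) ⊢ (s, 00000, EDEZ) ⊢ (q, 0000, EDEZ) ⊢ (r, 000, EDDEZ) ⊢ (s, 00, DEDDEZ) ⊢ (p, 0, DEDDEZ) ⊢ (s, ε, EDEDDEZ)
All input consumed and state s ∈ F.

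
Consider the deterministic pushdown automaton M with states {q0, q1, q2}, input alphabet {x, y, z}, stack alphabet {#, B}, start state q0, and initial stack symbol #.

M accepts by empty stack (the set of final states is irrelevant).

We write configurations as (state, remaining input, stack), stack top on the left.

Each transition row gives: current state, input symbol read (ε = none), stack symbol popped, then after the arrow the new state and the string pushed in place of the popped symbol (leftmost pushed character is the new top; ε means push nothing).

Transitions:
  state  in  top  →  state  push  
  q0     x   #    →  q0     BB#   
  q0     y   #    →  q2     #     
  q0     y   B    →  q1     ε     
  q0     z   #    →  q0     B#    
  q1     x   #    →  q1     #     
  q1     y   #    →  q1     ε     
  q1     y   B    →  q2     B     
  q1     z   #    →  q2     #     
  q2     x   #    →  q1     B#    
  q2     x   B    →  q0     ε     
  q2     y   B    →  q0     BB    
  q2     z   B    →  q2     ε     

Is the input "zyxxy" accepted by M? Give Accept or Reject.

Accept

(q0, zyxxy, #) ⊢ (q0, yxxy, B#) ⊢ (q1, xxy, #) ⊢ (q1, xy, #) ⊢ (q1, y, #) ⊢ (q1, ε, ε)
All input consumed and the stack is empty.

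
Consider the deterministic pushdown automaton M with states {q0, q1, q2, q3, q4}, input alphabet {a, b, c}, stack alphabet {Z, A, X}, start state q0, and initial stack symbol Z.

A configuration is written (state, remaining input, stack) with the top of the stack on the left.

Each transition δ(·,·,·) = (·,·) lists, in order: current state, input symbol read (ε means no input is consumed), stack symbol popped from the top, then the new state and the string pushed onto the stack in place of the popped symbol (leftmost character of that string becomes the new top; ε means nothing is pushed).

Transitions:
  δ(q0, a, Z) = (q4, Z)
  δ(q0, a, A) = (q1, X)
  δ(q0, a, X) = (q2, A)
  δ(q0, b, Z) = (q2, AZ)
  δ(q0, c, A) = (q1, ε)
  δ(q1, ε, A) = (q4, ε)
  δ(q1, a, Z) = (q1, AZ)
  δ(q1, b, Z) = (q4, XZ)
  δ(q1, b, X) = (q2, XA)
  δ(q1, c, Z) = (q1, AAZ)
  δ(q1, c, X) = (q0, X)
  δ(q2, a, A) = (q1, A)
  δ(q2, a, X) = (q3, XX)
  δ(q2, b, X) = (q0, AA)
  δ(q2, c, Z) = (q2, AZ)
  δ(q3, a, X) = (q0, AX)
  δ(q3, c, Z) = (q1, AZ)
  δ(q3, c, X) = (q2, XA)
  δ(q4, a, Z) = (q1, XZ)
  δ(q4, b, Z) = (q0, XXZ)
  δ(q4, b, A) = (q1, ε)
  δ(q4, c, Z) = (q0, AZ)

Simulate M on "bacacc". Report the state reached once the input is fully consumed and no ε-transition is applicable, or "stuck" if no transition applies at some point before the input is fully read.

stuck

(q0, bacacc, Z) ⊢ (q2, acacc, AZ) ⊢ (q1, cacc, AZ) ⊢ (q4, cacc, Z) ⊢ (q0, acc, AZ) ⊢ (q1, cc, XZ) ⊢ (q0, c, XZ)
No transition for (q0, c, top X); M blocks with input c remaining.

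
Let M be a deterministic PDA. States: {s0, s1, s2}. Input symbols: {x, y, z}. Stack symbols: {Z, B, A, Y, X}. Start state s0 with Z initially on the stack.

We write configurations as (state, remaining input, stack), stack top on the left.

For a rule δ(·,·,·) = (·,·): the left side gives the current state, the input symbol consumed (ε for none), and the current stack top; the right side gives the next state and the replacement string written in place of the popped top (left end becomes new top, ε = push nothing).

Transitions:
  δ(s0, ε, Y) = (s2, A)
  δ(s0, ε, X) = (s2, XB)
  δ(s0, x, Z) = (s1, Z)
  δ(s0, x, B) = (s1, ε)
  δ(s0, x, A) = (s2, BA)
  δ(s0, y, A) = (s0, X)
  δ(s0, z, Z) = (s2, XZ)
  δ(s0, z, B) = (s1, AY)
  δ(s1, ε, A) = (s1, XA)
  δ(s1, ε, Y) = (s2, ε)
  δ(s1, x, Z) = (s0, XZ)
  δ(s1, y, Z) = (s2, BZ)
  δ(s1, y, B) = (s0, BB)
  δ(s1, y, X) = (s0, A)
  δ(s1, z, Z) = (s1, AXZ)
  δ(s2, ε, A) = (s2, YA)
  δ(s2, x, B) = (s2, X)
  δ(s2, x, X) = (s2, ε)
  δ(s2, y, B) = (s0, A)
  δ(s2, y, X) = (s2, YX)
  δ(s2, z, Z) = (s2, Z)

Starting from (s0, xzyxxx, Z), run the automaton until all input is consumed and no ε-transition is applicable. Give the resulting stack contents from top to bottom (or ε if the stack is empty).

(s0, xzyxxx, Z) ⊢ (s1, zyxxx, Z) ⊢ (s1, yxxx, AXZ) ⊢ (s1, yxxx, XAXZ) ⊢ (s0, xxx, AAXZ) ⊢ (s2, xx, BAAXZ) ⊢ (s2, x, XAAXZ) ⊢ (s2, ε, AAXZ) ⊢ (s2, ε, YAAXZ)
All input consumed in state s2 with stack YAAXZ.

YAAXZ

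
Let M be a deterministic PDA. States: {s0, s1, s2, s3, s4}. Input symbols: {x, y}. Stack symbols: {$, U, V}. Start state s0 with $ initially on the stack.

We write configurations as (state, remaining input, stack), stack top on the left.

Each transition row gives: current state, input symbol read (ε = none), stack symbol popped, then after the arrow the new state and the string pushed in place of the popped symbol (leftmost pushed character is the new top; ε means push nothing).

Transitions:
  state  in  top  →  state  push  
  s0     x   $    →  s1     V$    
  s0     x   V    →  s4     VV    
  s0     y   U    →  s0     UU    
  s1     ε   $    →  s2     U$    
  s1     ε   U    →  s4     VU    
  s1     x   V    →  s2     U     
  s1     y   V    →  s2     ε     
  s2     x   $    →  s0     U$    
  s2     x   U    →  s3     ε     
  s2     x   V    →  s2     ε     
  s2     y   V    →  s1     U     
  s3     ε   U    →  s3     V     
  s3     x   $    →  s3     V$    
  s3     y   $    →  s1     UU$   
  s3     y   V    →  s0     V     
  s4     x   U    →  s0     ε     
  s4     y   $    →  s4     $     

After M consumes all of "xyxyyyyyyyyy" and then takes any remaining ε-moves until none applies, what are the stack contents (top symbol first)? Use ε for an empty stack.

(s0, xyxyyyyyyyyy, $) ⊢ (s1, yxyyyyyyyyy, V$) ⊢ (s2, xyyyyyyyyy, $) ⊢ (s0, yyyyyyyyy, U$) ⊢ (s0, yyyyyyyy, UU$) ⊢ (s0, yyyyyyy, UUU$) ⊢ (s0, yyyyyy, UUUU$) ⊢ (s0, yyyyy, UUUUU$) ⊢ (s0, yyyy, UUUUUU$) ⊢ (s0, yyy, UUUUUUU$) ⊢ (s0, yy, UUUUUUUU$) ⊢ (s0, y, UUUUUUUUU$) ⊢ (s0, ε, UUUUUUUUUU$)
All input consumed in state s0 with stack UUUUUUUUUU$.

UUUUUUUUUU$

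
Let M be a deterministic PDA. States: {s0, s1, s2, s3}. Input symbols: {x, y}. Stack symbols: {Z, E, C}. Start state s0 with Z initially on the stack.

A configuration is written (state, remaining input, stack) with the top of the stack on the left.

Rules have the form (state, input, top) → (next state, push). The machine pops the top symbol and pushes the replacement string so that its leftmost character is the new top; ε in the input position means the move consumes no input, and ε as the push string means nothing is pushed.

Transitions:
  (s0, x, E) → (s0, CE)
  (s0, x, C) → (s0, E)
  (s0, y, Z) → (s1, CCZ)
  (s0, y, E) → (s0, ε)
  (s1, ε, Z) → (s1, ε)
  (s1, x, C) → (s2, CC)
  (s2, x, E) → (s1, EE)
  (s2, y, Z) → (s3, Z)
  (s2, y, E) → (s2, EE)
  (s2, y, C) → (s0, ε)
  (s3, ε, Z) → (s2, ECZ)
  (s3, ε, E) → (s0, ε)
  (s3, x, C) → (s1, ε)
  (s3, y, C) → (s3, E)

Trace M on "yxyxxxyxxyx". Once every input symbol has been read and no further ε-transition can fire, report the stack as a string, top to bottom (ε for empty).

CECZ

(s0, yxyxxxyxxyx, Z)
  read y, top Z: go to s1, push CCZ → (s1, xyxxxyxxyx, CCZ)
  read x, top C: go to s2, push CC → (s2, yxxxyxxyx, CCCZ)
  read y, top C: go to s0, push ε → (s0, xxxyxxyx, CCZ)
  read x, top C: go to s0, push E → (s0, xxyxxyx, ECZ)
  read x, top E: go to s0, push CE → (s0, xyxxyx, CECZ)
  read x, top C: go to s0, push E → (s0, yxxyx, EECZ)
  read y, top E: go to s0, push ε → (s0, xxyx, ECZ)
  read x, top E: go to s0, push CE → (s0, xyx, CECZ)
  read x, top C: go to s0, push E → (s0, yx, EECZ)
  read y, top E: go to s0, push ε → (s0, x, ECZ)
  read x, top E: go to s0, push CE → (s0, ε, CECZ)
All input consumed in state s0 with stack CECZ.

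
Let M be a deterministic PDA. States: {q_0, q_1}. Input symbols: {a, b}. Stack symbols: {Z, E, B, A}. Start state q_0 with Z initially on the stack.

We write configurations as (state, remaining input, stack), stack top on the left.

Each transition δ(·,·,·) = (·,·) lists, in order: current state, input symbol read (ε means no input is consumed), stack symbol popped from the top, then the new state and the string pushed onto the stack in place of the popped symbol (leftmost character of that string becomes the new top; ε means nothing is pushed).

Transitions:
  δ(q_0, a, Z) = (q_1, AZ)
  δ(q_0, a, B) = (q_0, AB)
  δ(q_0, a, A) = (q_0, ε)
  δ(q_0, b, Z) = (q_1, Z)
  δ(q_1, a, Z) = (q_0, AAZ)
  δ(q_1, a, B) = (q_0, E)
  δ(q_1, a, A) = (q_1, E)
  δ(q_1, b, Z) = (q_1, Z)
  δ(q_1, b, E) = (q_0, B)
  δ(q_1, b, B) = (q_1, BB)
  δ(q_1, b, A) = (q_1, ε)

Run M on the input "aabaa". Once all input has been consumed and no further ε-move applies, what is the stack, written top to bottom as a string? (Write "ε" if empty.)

(q_0, aabaa, Z)
  read a, top Z: go to q_1, push AZ → (q_1, abaa, AZ)
  read a, top A: go to q_1, push E → (q_1, baa, EZ)
  read b, top E: go to q_0, push B → (q_0, aa, BZ)
  read a, top B: go to q_0, push AB → (q_0, a, ABZ)
  read a, top A: go to q_0, push ε → (q_0, ε, BZ)
All input consumed in state q_0 with stack BZ.

BZ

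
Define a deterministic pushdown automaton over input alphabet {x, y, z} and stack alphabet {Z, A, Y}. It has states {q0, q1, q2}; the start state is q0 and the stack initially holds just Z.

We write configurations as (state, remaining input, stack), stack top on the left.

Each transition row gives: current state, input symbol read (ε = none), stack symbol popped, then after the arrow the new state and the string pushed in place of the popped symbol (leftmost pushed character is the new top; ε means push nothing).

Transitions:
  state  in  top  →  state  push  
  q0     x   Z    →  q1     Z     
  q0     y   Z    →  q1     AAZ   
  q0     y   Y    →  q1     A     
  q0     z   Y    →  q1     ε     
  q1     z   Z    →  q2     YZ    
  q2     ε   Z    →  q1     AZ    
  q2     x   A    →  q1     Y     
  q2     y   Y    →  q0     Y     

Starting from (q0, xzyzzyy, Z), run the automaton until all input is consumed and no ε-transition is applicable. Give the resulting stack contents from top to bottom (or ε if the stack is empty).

(q0, xzyzzyy, Z) ⊢ (q1, zyzzyy, Z) ⊢ (q2, yzzyy, YZ) ⊢ (q0, zzyy, YZ) ⊢ (q1, zyy, Z) ⊢ (q2, yy, YZ) ⊢ (q0, y, YZ) ⊢ (q1, ε, AZ)
All input consumed in state q1 with stack AZ.

AZ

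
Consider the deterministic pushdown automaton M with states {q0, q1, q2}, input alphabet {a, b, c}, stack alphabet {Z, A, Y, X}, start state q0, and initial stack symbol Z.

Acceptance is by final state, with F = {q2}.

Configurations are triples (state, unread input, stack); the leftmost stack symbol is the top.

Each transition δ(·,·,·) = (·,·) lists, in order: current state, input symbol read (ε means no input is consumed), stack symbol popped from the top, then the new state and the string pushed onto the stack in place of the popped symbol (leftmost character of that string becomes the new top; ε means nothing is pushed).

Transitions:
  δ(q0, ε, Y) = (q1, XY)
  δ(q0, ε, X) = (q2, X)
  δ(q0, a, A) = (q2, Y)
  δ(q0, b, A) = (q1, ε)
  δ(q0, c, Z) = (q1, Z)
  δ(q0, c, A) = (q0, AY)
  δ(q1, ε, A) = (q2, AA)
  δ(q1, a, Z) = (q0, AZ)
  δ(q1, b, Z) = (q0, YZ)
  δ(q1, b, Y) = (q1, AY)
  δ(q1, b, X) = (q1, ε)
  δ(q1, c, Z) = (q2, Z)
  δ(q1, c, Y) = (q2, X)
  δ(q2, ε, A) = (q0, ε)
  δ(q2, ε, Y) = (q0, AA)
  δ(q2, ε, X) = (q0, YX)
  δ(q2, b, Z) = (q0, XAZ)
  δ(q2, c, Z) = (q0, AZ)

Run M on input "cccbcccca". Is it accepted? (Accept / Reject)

Accept

(q0, cccbcccca, Z)
  read c, top Z: go to q1, push Z → (q1, ccbcccca, Z)
  read c, top Z: go to q2, push Z → (q2, cbcccca, Z)
  read c, top Z: go to q0, push AZ → (q0, bcccca, AZ)
  read b, top A: go to q1, push ε → (q1, cccca, Z)
  read c, top Z: go to q2, push Z → (q2, ccca, Z)
  read c, top Z: go to q0, push AZ → (q0, cca, AZ)
  read c, top A: go to q0, push AY → (q0, ca, AYZ)
  read c, top A: go to q0, push AY → (q0, a, AYYZ)
  read a, top A: go to q2, push Y → (q2, ε, YYYZ)
All input consumed; state q2 ∈ F.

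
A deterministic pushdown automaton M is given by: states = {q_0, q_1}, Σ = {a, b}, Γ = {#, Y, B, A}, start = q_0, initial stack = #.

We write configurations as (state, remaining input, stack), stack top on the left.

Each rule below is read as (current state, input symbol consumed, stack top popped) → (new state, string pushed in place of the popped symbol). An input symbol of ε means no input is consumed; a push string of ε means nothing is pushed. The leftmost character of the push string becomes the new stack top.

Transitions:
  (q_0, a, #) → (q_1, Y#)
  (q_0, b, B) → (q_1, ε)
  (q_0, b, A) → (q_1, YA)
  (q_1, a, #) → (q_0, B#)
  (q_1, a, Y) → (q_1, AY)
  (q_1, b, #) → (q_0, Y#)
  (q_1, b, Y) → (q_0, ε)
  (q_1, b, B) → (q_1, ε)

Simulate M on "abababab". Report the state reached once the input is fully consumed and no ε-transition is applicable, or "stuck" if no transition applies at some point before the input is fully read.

(q_0, abababab, #)
  read a, top #: go to q_1, push Y# → (q_1, bababab, Y#)
  read b, top Y: go to q_0, push ε → (q_0, ababab, #)
  read a, top #: go to q_1, push Y# → (q_1, babab, Y#)
  read b, top Y: go to q_0, push ε → (q_0, abab, #)
  read a, top #: go to q_1, push Y# → (q_1, bab, Y#)
  read b, top Y: go to q_0, push ε → (q_0, ab, #)
  read a, top #: go to q_1, push Y# → (q_1, b, Y#)
  read b, top Y: go to q_0, push ε → (q_0, ε, #)
All input consumed; M is in state q_0.

q_0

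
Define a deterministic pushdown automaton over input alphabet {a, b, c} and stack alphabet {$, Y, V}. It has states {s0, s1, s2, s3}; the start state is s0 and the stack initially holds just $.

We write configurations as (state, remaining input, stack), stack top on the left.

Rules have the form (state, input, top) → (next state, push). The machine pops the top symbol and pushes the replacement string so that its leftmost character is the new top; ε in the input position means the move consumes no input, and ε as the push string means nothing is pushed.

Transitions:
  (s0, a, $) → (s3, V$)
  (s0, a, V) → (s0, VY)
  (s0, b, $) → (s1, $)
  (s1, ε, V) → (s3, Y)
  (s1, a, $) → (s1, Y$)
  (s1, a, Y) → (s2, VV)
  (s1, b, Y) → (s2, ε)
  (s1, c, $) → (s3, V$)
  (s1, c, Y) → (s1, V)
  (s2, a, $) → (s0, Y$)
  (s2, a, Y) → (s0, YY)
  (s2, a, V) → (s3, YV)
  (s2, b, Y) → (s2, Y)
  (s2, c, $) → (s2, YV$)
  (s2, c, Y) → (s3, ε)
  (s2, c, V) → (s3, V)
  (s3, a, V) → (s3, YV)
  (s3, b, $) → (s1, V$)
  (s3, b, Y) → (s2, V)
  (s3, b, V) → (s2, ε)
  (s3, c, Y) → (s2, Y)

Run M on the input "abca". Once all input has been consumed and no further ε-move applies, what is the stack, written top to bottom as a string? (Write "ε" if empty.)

YYV$

(s0, abca, $)
  read a, top $: go to s3, push V$ → (s3, bca, V$)
  read b, top V: go to s2, push ε → (s2, ca, $)
  read c, top $: go to s2, push YV$ → (s2, a, YV$)
  read a, top Y: go to s0, push YY → (s0, ε, YYV$)
All input consumed in state s0 with stack YYV$.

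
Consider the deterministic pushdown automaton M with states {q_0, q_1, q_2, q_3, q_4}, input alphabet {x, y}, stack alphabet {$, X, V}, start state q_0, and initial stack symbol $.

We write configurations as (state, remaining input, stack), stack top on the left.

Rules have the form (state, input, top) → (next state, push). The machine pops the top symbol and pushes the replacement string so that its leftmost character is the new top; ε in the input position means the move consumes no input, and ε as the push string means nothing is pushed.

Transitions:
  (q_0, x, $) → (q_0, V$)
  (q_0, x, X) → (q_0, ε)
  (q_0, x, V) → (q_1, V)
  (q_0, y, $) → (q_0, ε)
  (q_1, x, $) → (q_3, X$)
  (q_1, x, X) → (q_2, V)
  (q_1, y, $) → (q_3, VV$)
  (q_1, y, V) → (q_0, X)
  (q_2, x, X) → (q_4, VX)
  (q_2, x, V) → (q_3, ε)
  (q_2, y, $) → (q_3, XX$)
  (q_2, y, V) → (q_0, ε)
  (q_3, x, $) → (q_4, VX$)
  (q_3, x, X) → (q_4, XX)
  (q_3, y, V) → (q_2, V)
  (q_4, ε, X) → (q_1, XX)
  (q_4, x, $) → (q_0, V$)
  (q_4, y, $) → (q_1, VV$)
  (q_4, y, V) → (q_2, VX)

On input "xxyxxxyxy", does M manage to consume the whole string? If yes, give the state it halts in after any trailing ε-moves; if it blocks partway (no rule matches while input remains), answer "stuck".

(q_0, xxyxxxyxy, $) ⊢ (q_0, xyxxxyxy, V$) ⊢ (q_1, yxxxyxy, V$) ⊢ (q_0, xxxyxy, X$) ⊢ (q_0, xxyxy, $) ⊢ (q_0, xyxy, V$) ⊢ (q_1, yxy, V$) ⊢ (q_0, xy, X$) ⊢ (q_0, y, $) ⊢ (q_0, ε, ε)
All input consumed; M is in state q_0.

q_0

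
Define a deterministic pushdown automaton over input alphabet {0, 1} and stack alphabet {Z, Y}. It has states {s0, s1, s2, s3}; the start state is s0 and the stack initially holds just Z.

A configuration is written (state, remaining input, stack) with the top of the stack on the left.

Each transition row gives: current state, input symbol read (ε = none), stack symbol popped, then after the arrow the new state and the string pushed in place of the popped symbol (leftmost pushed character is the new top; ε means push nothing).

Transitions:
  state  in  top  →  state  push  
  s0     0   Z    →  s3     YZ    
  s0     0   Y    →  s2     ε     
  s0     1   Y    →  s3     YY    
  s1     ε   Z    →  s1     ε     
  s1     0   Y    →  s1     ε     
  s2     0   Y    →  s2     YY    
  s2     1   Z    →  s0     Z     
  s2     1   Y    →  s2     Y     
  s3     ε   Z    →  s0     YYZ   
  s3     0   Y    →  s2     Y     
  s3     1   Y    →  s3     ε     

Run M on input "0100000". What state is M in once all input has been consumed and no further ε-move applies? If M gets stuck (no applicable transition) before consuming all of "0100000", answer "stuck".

(s0, 0100000, Z)
  read 0, top Z: go to s3, push YZ → (s3, 100000, YZ)
  read 1, top Y: go to s3, push ε → (s3, 00000, Z)
  ε-move, top Z: go to s0, push YYZ → (s0, 00000, YYZ)
  read 0, top Y: go to s2, push ε → (s2, 0000, YZ)
  read 0, top Y: go to s2, push YY → (s2, 000, YYZ)
  read 0, top Y: go to s2, push YY → (s2, 00, YYYZ)
  read 0, top Y: go to s2, push YY → (s2, 0, YYYYZ)
  read 0, top Y: go to s2, push YY → (s2, ε, YYYYYZ)
All input consumed; M is in state s2.

s2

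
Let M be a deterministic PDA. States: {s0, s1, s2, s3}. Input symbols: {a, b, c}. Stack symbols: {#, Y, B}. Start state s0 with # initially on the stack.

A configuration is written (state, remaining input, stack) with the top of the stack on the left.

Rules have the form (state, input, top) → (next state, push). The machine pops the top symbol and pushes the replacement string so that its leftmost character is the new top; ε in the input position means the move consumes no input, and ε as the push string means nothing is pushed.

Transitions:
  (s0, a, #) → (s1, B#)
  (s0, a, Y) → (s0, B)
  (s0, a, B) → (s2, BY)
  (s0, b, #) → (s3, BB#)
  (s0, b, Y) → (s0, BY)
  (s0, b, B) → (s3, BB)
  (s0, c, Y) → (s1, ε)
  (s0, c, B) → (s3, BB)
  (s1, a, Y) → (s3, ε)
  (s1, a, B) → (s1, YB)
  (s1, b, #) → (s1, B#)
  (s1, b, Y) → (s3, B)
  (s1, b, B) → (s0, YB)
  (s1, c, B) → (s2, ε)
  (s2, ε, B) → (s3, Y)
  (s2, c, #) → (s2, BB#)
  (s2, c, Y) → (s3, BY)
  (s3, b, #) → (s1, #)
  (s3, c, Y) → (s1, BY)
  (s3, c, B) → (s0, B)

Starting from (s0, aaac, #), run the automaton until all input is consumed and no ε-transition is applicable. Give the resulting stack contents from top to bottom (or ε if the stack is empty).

(s0, aaac, #)
  read a, top #: go to s1, push B# → (s1, aac, B#)
  read a, top B: go to s1, push YB → (s1, ac, YB#)
  read a, top Y: go to s3, push ε → (s3, c, B#)
  read c, top B: go to s0, push B → (s0, ε, B#)
All input consumed in state s0 with stack B#.

B#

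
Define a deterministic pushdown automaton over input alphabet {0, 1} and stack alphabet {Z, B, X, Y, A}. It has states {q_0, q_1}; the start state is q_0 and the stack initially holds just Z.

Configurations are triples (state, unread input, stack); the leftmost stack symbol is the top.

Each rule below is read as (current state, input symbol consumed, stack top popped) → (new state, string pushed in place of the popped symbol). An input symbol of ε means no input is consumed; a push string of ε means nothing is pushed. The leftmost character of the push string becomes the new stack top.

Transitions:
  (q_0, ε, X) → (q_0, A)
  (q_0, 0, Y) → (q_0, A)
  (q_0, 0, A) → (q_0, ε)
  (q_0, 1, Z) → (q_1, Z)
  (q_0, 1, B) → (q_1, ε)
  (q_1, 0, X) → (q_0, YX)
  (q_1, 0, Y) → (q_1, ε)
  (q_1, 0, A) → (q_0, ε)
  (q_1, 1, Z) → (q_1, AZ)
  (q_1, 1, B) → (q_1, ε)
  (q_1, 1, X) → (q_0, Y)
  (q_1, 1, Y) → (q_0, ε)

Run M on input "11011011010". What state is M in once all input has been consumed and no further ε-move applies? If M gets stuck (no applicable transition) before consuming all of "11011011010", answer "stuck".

(q_0, 11011011010, Z) ⊢ (q_1, 1011011010, Z) ⊢ (q_1, 011011010, AZ) ⊢ (q_0, 11011010, Z) ⊢ (q_1, 1011010, Z) ⊢ (q_1, 011010, AZ) ⊢ (q_0, 11010, Z) ⊢ (q_1, 1010, Z) ⊢ (q_1, 010, AZ) ⊢ (q_0, 10, Z) ⊢ (q_1, 0, Z)
No transition for (q_1, 0, top Z); M blocks with input 0 remaining.

stuck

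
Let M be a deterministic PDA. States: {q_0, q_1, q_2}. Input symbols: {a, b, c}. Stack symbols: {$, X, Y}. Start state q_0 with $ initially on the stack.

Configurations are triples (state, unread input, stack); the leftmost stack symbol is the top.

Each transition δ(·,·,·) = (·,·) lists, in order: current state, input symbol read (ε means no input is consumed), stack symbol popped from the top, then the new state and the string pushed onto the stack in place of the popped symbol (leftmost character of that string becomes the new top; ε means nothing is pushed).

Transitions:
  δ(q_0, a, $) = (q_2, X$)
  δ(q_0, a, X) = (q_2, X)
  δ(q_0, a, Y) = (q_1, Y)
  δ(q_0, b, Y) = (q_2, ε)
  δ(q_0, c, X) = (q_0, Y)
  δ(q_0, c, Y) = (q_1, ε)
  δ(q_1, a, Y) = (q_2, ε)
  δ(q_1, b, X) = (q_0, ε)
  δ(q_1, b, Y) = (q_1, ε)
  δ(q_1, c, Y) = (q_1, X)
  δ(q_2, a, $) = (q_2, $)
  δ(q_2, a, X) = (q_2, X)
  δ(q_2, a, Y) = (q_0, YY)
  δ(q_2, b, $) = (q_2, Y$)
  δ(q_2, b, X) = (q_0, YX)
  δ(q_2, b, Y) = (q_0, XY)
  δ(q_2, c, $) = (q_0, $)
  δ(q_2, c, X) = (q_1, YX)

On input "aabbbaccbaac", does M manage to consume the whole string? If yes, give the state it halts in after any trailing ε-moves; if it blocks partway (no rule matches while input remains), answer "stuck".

stuck

(q_0, aabbbaccbaac, $) ⊢ (q_2, abbbaccbaac, X$) ⊢ (q_2, bbbaccbaac, X$) ⊢ (q_0, bbaccbaac, YX$) ⊢ (q_2, baccbaac, X$) ⊢ (q_0, accbaac, YX$) ⊢ (q_1, ccbaac, YX$) ⊢ (q_1, cbaac, XX$)
No transition for (q_1, c, top X); M blocks with input cbaac remaining.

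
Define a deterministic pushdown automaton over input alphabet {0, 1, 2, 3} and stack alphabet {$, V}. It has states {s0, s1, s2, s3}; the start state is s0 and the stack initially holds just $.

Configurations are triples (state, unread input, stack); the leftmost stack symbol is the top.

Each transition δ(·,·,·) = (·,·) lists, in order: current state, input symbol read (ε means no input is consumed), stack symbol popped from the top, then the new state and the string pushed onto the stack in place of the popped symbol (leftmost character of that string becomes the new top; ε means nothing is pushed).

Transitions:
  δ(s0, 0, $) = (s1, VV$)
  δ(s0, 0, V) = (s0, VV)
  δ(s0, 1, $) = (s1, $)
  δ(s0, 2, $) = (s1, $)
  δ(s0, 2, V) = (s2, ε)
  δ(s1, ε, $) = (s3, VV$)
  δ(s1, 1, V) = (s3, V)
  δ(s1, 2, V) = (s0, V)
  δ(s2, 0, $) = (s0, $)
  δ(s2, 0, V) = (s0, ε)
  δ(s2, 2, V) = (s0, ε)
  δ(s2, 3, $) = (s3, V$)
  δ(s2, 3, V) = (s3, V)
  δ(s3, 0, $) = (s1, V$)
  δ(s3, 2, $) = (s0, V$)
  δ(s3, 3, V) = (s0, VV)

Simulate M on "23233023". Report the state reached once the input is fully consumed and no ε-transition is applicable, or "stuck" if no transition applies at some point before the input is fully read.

(s0, 23233023, $)
  read 2, top $: go to s1, push $ → (s1, 3233023, $)
  ε-move, top $: go to s3, push VV$ → (s3, 3233023, VV$)
  read 3, top V: go to s0, push VV → (s0, 233023, VVV$)
  read 2, top V: go to s2, push ε → (s2, 33023, VV$)
  read 3, top V: go to s3, push V → (s3, 3023, VV$)
  read 3, top V: go to s0, push VV → (s0, 023, VVV$)
  read 0, top V: go to s0, push VV → (s0, 23, VVVV$)
  read 2, top V: go to s2, push ε → (s2, 3, VVV$)
  read 3, top V: go to s3, push V → (s3, ε, VVV$)
All input consumed; M is in state s3.

s3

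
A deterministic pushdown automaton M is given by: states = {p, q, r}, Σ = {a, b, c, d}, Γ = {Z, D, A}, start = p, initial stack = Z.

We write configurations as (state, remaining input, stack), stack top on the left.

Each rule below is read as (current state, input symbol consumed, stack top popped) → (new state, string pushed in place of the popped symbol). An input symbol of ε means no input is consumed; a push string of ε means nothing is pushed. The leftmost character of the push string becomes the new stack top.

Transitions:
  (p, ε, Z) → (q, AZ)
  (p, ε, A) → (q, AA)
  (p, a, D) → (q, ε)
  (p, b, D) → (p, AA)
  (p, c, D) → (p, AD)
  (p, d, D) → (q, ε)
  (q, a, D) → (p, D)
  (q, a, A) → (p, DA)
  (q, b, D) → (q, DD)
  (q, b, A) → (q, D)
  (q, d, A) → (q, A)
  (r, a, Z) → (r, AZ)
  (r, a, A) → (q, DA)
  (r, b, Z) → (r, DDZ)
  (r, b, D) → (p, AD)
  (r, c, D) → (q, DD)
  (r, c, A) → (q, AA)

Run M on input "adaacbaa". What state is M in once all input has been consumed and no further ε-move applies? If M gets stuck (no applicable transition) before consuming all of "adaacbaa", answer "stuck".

stuck

(p, adaacbaa, Z) ⊢ (q, adaacbaa, AZ) ⊢ (p, daacbaa, DAZ) ⊢ (q, aacbaa, AZ) ⊢ (p, acbaa, DAZ) ⊢ (q, cbaa, AZ)
No transition for (q, c, top A); M blocks with input cbaa remaining.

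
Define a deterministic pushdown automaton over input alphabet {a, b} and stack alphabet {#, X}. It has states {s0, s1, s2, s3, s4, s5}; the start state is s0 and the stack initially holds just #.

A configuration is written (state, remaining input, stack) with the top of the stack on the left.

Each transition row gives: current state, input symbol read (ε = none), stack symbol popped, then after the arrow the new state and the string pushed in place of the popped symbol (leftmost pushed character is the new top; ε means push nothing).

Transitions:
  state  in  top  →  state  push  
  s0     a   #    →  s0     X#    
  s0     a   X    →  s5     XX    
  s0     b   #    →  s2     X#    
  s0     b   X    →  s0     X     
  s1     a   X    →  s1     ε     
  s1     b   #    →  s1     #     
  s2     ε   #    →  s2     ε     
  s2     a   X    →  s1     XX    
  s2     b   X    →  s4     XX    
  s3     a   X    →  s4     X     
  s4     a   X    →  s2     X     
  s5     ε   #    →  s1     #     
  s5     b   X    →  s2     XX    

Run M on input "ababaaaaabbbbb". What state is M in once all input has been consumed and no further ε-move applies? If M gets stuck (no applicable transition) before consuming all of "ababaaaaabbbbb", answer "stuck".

s1

(s0, ababaaaaabbbbb, #)
  read a, top #: go to s0, push X# → (s0, babaaaaabbbbb, X#)
  read b, top X: go to s0, push X → (s0, abaaaaabbbbb, X#)
  read a, top X: go to s5, push XX → (s5, baaaaabbbbb, XX#)
  read b, top X: go to s2, push XX → (s2, aaaaabbbbb, XXX#)
  read a, top X: go to s1, push XX → (s1, aaaabbbbb, XXXX#)
  read a, top X: go to s1, push ε → (s1, aaabbbbb, XXX#)
  read a, top X: go to s1, push ε → (s1, aabbbbb, XX#)
  read a, top X: go to s1, push ε → (s1, abbbbb, X#)
  read a, top X: go to s1, push ε → (s1, bbbbb, #)
  read b, top #: go to s1, push # → (s1, bbbb, #)
  read b, top #: go to s1, push # → (s1, bbb, #)
  read b, top #: go to s1, push # → (s1, bb, #)
  read b, top #: go to s1, push # → (s1, b, #)
  read b, top #: go to s1, push # → (s1, ε, #)
All input consumed; M is in state s1.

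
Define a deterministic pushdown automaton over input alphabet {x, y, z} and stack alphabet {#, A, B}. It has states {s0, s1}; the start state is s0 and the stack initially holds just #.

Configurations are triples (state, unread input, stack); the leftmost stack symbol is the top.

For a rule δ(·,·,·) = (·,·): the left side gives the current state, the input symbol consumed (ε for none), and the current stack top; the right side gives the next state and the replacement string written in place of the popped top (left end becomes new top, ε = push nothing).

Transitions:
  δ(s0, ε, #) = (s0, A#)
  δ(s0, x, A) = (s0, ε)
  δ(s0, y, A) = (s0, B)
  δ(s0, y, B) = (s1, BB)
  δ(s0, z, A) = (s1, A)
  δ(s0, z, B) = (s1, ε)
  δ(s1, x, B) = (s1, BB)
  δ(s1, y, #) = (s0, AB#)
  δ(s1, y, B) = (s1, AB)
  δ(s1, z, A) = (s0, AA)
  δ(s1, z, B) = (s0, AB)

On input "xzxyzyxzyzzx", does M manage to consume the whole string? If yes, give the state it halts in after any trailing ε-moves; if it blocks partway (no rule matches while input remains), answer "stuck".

stuck

(s0, xzxyzyxzyzzx, #) ⊢ (s0, xzxyzyxzyzzx, A#) ⊢ (s0, zxyzyxzyzzx, #) ⊢ (s0, zxyzyxzyzzx, A#) ⊢ (s1, xyzyxzyzzx, A#)
No transition for (s1, x, top A); M blocks with input xyzyxzyzzx remaining.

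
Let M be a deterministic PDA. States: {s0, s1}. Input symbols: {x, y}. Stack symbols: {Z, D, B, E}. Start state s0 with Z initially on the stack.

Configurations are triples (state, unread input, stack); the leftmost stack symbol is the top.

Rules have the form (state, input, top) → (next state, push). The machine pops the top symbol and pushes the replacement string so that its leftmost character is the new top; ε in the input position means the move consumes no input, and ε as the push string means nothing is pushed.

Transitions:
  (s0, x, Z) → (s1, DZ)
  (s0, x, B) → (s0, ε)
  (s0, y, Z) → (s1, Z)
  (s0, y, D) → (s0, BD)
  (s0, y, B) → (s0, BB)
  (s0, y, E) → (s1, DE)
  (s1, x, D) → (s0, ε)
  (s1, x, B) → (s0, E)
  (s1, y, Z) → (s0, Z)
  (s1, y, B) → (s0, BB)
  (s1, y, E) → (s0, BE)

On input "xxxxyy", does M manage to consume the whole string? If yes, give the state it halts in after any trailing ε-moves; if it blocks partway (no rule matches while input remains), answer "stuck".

(s0, xxxxyy, Z)
  read x, top Z: go to s1, push DZ → (s1, xxxyy, DZ)
  read x, top D: go to s0, push ε → (s0, xxyy, Z)
  read x, top Z: go to s1, push DZ → (s1, xyy, DZ)
  read x, top D: go to s0, push ε → (s0, yy, Z)
  read y, top Z: go to s1, push Z → (s1, y, Z)
  read y, top Z: go to s0, push Z → (s0, ε, Z)
All input consumed; M is in state s0.

s0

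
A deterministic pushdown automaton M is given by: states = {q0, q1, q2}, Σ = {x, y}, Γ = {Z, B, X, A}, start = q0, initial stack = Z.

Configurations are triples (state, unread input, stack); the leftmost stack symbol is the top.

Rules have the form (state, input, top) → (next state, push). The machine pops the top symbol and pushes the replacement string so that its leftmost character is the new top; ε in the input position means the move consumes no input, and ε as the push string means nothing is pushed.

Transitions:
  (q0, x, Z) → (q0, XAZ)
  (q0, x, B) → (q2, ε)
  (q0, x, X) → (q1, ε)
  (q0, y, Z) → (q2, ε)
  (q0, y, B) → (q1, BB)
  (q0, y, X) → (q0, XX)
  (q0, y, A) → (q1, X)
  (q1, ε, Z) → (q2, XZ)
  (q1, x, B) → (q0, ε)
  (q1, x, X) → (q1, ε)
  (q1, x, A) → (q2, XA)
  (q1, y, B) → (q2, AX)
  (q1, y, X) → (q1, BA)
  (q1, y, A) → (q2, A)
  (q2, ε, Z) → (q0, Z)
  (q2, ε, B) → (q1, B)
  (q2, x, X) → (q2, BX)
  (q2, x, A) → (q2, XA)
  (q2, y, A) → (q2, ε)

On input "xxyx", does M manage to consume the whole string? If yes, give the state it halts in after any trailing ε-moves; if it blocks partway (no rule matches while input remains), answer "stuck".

(q0, xxyx, Z) ⊢ (q0, xyx, XAZ) ⊢ (q1, yx, AZ) ⊢ (q2, x, AZ) ⊢ (q2, ε, XAZ)
All input consumed; M is in state q2.

q2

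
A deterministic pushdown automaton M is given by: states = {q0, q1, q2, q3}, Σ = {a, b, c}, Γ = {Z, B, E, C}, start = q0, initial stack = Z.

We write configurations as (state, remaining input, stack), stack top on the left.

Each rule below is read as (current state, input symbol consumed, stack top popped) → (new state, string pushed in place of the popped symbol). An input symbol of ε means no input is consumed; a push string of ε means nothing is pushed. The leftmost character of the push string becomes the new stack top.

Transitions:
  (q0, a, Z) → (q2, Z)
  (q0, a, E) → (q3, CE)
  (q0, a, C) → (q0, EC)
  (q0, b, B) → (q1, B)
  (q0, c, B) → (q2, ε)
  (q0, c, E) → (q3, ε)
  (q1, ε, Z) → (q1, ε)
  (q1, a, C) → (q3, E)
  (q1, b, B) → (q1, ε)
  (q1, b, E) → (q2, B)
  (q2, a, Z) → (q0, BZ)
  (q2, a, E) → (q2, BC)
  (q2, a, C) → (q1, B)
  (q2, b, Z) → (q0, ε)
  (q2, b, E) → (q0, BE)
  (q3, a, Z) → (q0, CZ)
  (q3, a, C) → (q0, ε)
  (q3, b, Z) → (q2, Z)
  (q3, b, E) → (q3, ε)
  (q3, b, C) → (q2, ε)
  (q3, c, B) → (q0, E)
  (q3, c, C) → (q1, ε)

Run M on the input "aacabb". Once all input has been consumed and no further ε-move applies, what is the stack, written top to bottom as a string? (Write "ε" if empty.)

ε

(q0, aacabb, Z)
  read a, top Z: go to q2, push Z → (q2, acabb, Z)
  read a, top Z: go to q0, push BZ → (q0, cabb, BZ)
  read c, top B: go to q2, push ε → (q2, abb, Z)
  read a, top Z: go to q0, push BZ → (q0, bb, BZ)
  read b, top B: go to q1, push B → (q1, b, BZ)
  read b, top B: go to q1, push ε → (q1, ε, Z)
  ε-move, top Z: go to q1, push ε → (q1, ε, ε)
All input consumed in state q1 with stack ε.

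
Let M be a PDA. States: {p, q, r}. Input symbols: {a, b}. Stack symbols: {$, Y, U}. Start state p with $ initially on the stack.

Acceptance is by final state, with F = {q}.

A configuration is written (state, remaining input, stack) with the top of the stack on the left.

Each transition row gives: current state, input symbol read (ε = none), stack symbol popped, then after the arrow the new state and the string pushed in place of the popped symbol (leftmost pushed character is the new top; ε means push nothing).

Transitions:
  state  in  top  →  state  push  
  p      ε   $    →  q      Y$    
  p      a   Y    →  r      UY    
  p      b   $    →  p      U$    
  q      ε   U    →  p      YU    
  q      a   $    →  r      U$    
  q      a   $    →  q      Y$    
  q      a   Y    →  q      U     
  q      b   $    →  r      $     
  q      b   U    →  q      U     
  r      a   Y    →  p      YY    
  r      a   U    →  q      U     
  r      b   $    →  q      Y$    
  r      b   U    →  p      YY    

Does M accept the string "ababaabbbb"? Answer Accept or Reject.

One accepting computation: (p, ababaabbbb, $) ⊢ (q, ababaabbbb, Y$) ⊢ (q, babaabbbb, U$) ⊢ (q, abaabbbb, U$) ⊢ (p, abaabbbb, YU$) ⊢ (r, baabbbb, UYU$) ⊢ (p, aabbbb, YYYU$) ⊢ (r, abbbb, UYYYU$) ⊢ (q, bbbb, UYYYU$) ⊢ (q, bbb, UYYYU$) ⊢ (q, bb, UYYYU$) ⊢ (q, b, UYYYU$) ⊢ (q, ε, UYYYU$)
All input consumed and state q ∈ F.

Accept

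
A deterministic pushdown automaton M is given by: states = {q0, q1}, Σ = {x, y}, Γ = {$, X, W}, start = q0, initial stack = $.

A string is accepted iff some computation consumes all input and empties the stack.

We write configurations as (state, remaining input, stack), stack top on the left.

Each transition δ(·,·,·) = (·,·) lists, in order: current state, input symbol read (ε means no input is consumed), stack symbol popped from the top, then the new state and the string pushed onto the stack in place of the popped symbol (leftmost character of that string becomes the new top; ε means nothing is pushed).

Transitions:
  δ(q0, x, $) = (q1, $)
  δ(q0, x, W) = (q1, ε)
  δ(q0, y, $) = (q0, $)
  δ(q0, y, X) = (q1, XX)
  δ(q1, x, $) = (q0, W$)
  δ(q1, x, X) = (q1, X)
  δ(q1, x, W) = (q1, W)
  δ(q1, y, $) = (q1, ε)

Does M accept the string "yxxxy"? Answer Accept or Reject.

Accept

(q0, yxxxy, $)
  read y, top $: go to q0, push $ → (q0, xxxy, $)
  read x, top $: go to q1, push $ → (q1, xxy, $)
  read x, top $: go to q0, push W$ → (q0, xy, W$)
  read x, top W: go to q1, push ε → (q1, y, $)
  read y, top $: go to q1, push ε → (q1, ε, ε)
All input consumed and the stack is empty.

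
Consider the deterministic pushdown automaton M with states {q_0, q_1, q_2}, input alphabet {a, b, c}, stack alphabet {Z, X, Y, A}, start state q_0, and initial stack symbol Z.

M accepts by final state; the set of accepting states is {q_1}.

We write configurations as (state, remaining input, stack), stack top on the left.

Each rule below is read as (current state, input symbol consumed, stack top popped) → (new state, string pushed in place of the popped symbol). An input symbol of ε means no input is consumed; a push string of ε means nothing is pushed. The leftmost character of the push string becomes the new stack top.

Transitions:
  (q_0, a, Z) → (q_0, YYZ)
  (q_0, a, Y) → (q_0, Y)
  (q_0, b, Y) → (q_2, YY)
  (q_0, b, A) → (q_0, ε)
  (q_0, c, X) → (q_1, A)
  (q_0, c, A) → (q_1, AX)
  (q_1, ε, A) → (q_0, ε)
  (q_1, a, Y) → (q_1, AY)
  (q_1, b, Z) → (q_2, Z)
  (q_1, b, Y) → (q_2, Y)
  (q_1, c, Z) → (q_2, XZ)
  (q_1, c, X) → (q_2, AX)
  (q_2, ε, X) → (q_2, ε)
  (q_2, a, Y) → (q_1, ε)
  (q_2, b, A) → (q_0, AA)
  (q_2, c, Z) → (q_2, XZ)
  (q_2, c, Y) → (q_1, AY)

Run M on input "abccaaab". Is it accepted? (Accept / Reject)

(q_0, abccaaab, Z) ⊢ (q_0, bccaaab, YYZ) ⊢ (q_2, ccaaab, YYYZ) ⊢ (q_1, caaab, AYYYZ) ⊢ (q_0, caaab, YYYZ)
No transition applies at (q_0, caaab, YYYZ); input not fully consumed.

Reject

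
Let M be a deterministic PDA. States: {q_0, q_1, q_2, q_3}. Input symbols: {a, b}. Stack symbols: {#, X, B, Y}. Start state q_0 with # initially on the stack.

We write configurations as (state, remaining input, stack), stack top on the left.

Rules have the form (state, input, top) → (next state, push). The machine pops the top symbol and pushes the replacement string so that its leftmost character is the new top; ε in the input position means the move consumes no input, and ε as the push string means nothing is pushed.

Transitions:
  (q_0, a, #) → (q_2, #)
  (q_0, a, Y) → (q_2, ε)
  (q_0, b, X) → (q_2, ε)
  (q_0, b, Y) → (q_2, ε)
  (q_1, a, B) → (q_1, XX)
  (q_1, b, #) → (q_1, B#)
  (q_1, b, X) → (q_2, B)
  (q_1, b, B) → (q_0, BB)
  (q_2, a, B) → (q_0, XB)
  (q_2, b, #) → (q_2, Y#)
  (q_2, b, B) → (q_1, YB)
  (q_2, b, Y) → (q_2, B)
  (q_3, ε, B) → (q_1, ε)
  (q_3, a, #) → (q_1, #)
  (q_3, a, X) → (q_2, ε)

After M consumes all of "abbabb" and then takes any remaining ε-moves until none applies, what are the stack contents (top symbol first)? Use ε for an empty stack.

YB#

(q_0, abbabb, #)
  read a, top #: go to q_2, push # → (q_2, bbabb, #)
  read b, top #: go to q_2, push Y# → (q_2, babb, Y#)
  read b, top Y: go to q_2, push B → (q_2, abb, B#)
  read a, top B: go to q_0, push XB → (q_0, bb, XB#)
  read b, top X: go to q_2, push ε → (q_2, b, B#)
  read b, top B: go to q_1, push YB → (q_1, ε, YB#)
All input consumed in state q_1 with stack YB#.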